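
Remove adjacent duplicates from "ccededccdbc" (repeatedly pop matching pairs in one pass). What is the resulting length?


Input: ccededccdbc
Stack-based adjacent duplicate removal:
  Read 'c': push. Stack: c
  Read 'c': matches stack top 'c' => pop. Stack: (empty)
  Read 'e': push. Stack: e
  Read 'd': push. Stack: ed
  Read 'e': push. Stack: ede
  Read 'd': push. Stack: eded
  Read 'c': push. Stack: ededc
  Read 'c': matches stack top 'c' => pop. Stack: eded
  Read 'd': matches stack top 'd' => pop. Stack: ede
  Read 'b': push. Stack: edeb
  Read 'c': push. Stack: edebc
Final stack: "edebc" (length 5)

5


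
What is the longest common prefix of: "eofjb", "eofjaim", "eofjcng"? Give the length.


Words: eofjb, eofjaim, eofjcng
  Position 0: all 'e' => match
  Position 1: all 'o' => match
  Position 2: all 'f' => match
  Position 3: all 'j' => match
  Position 4: ('b', 'a', 'c') => mismatch, stop
LCP = "eofj" (length 4)

4


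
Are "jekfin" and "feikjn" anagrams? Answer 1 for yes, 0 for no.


Strings: "jekfin", "feikjn"
Sorted first:  efijkn
Sorted second: efijkn
Sorted forms match => anagrams

1


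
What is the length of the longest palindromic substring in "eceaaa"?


Input: "eceaaa"
Checking substrings for palindromes:
  [0:3] "ece" (len 3) => palindrome
  [3:6] "aaa" (len 3) => palindrome
  [3:5] "aa" (len 2) => palindrome
  [4:6] "aa" (len 2) => palindrome
Longest palindromic substring: "ece" with length 3

3


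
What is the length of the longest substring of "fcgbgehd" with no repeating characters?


Input: "fcgbgehd"
Sliding window (track last position of each char):
  Position 0 ('f'): window [0,0] length 1 -- new best
  Position 1 ('c'): window [0,1] length 2 -- new best
  Position 2 ('g'): window [0,2] length 3 -- new best
  Position 3 ('b'): window [0,3] length 4 -- new best
  Position 4 ('g'): repeat (last at 2), move window start to 3
  Position 4 ('g'): window [3,4] length 2
  Position 5 ('e'): window [3,5] length 3
  Position 6 ('h'): window [3,6] length 4
  Position 7 ('d'): window [3,7] length 5 -- new best
Longest substring with no repeats: "bgehd" with length 5

5


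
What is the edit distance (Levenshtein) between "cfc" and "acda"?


Computing edit distance: "cfc" -> "acda"
DP table:
           a    c    d    a
      0    1    2    3    4
  c   1    1    1    2    3
  f   2    2    2    2    3
  c   3    3    2    3    3
Edit distance = dp[3][4] = 3

3


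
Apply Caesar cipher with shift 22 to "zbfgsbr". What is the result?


Caesar cipher: shift "zbfgsbr" by 22
  'z' (pos 25) + 22 = pos 21 = 'v'
  'b' (pos 1) + 22 = pos 23 = 'x'
  'f' (pos 5) + 22 = pos 1 = 'b'
  'g' (pos 6) + 22 = pos 2 = 'c'
  's' (pos 18) + 22 = pos 14 = 'o'
  'b' (pos 1) + 22 = pos 23 = 'x'
  'r' (pos 17) + 22 = pos 13 = 'n'
Result: vxbcoxn

vxbcoxn


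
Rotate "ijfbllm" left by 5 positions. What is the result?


Input: "ijfbllm", rotate left by 5
First 5 characters: "ijfbl"
Remaining characters: "lm"
Concatenate remaining + first: "lm" + "ijfbl" = "lmijfbl"

lmijfbl


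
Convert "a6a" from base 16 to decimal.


Input: "a6a" in base 16
Positional expansion:
  Digit 'a' (value 10) x 16^2 = 2560
  Digit '6' (value 6) x 16^1 = 96
  Digit 'a' (value 10) x 16^0 = 10
Sum = 2666

2666


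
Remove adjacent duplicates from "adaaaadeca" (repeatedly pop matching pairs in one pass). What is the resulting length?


Input: adaaaadeca
Stack-based adjacent duplicate removal:
  Read 'a': push. Stack: a
  Read 'd': push. Stack: ad
  Read 'a': push. Stack: ada
  Read 'a': matches stack top 'a' => pop. Stack: ad
  Read 'a': push. Stack: ada
  Read 'a': matches stack top 'a' => pop. Stack: ad
  Read 'd': matches stack top 'd' => pop. Stack: a
  Read 'e': push. Stack: ae
  Read 'c': push. Stack: aec
  Read 'a': push. Stack: aeca
Final stack: "aeca" (length 4)

4


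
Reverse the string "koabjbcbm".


Input: koabjbcbm
Reading characters right to left:
  Position 8: 'm'
  Position 7: 'b'
  Position 6: 'c'
  Position 5: 'b'
  Position 4: 'j'
  Position 3: 'b'
  Position 2: 'a'
  Position 1: 'o'
  Position 0: 'k'
Reversed: mbcbjbaok

mbcbjbaok


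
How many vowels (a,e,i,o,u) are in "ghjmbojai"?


Input: ghjmbojai
Checking each character:
  'g' at position 0: consonant
  'h' at position 1: consonant
  'j' at position 2: consonant
  'm' at position 3: consonant
  'b' at position 4: consonant
  'o' at position 5: vowel (running total: 1)
  'j' at position 6: consonant
  'a' at position 7: vowel (running total: 2)
  'i' at position 8: vowel (running total: 3)
Total vowels: 3

3


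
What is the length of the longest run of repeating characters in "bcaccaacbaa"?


Input: "bcaccaacbaa"
Scanning for longest run:
  Position 1 ('c'): new char, reset run to 1
  Position 2 ('a'): new char, reset run to 1
  Position 3 ('c'): new char, reset run to 1
  Position 4 ('c'): continues run of 'c', length=2
  Position 5 ('a'): new char, reset run to 1
  Position 6 ('a'): continues run of 'a', length=2
  Position 7 ('c'): new char, reset run to 1
  Position 8 ('b'): new char, reset run to 1
  Position 9 ('a'): new char, reset run to 1
  Position 10 ('a'): continues run of 'a', length=2
Longest run: 'c' with length 2

2


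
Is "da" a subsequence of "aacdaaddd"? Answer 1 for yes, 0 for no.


Check if "da" is a subsequence of "aacdaaddd"
Greedy scan:
  Position 0 ('a'): no match needed
  Position 1 ('a'): no match needed
  Position 2 ('c'): no match needed
  Position 3 ('d'): matches sub[0] = 'd'
  Position 4 ('a'): matches sub[1] = 'a'
  Position 5 ('a'): no match needed
  Position 6 ('d'): no match needed
  Position 7 ('d'): no match needed
  Position 8 ('d'): no match needed
All 2 characters matched => is a subsequence

1


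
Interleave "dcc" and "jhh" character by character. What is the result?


Interleaving "dcc" and "jhh":
  Position 0: 'd' from first, 'j' from second => "dj"
  Position 1: 'c' from first, 'h' from second => "ch"
  Position 2: 'c' from first, 'h' from second => "ch"
Result: djchch

djchch


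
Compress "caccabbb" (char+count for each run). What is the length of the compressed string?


Input: caccabbb
Runs:
  'c' x 1 => "c1"
  'a' x 1 => "a1"
  'c' x 2 => "c2"
  'a' x 1 => "a1"
  'b' x 3 => "b3"
Compressed: "c1a1c2a1b3"
Compressed length: 10

10


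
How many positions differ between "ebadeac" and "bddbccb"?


Comparing "ebadeac" and "bddbccb" position by position:
  Position 0: 'e' vs 'b' => DIFFER
  Position 1: 'b' vs 'd' => DIFFER
  Position 2: 'a' vs 'd' => DIFFER
  Position 3: 'd' vs 'b' => DIFFER
  Position 4: 'e' vs 'c' => DIFFER
  Position 5: 'a' vs 'c' => DIFFER
  Position 6: 'c' vs 'b' => DIFFER
Positions that differ: 7

7


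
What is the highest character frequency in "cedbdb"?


Input: cedbdb
Character counts:
  'b': 2
  'c': 1
  'd': 2
  'e': 1
Maximum frequency: 2

2


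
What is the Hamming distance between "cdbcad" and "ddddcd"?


Comparing "cdbcad" and "ddddcd" position by position:
  Position 0: 'c' vs 'd' => differ
  Position 1: 'd' vs 'd' => same
  Position 2: 'b' vs 'd' => differ
  Position 3: 'c' vs 'd' => differ
  Position 4: 'a' vs 'c' => differ
  Position 5: 'd' vs 'd' => same
Total differences (Hamming distance): 4

4


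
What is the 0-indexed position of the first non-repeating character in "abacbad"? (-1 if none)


Input: abacbad
Character frequencies:
  'a': 3
  'b': 2
  'c': 1
  'd': 1
Scanning left to right for freq == 1:
  Position 0 ('a'): freq=3, skip
  Position 1 ('b'): freq=2, skip
  Position 2 ('a'): freq=3, skip
  Position 3 ('c'): unique! => answer = 3

3


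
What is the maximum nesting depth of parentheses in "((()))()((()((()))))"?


Input: "((()))()((()((()))))"
Tracking depth:
  Position 0 '(': depth becomes 1
  Position 1 '(': depth becomes 2
  Position 2 '(': depth becomes 3
  Position 3 ')': depth becomes 2
  Position 4 ')': depth becomes 1
  Position 5 ')': depth becomes 0
  Position 6 '(': depth becomes 1
  Position 7 ')': depth becomes 0
  Position 8 '(': depth becomes 1
  Position 9 '(': depth becomes 2
  Position 10 '(': depth becomes 3
  Position 11 ')': depth becomes 2
  Position 12 '(': depth becomes 3
  Position 13 '(': depth becomes 4
  Position 14 '(': depth becomes 5
  Position 15 ')': depth becomes 4
  Position 16 ')': depth becomes 3
  Position 17 ')': depth becomes 2
  Position 18 ')': depth becomes 1
  Position 19 ')': depth becomes 0
Maximum depth reached: 5

5


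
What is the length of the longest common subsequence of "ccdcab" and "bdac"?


LCS of "ccdcab" and "bdac"
DP table:
           b    d    a    c
      0    0    0    0    0
  c   0    0    0    0    1
  c   0    0    0    0    1
  d   0    0    1    1    1
  c   0    0    1    1    2
  a   0    0    1    2    2
  b   0    1    1    2    2
LCS length = dp[6][4] = 2

2


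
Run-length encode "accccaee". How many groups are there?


Input: accccaee
Scanning for consecutive runs:
  Group 1: 'a' x 1 (positions 0-0)
  Group 2: 'c' x 4 (positions 1-4)
  Group 3: 'a' x 1 (positions 5-5)
  Group 4: 'e' x 2 (positions 6-7)
Total groups: 4

4


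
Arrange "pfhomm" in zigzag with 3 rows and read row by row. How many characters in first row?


Zigzag "pfhomm" into 3 rows:
Placing characters:
  'p' => row 0
  'f' => row 1
  'h' => row 2
  'o' => row 1
  'm' => row 0
  'm' => row 1
Rows:
  Row 0: "pm"
  Row 1: "fom"
  Row 2: "h"
First row length: 2

2


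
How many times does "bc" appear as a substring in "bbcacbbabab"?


Searching for "bc" in "bbcacbbabab"
Scanning each position:
  Position 0: "bb" => no
  Position 1: "bc" => MATCH
  Position 2: "ca" => no
  Position 3: "ac" => no
  Position 4: "cb" => no
  Position 5: "bb" => no
  Position 6: "ba" => no
  Position 7: "ab" => no
  Position 8: "ba" => no
  Position 9: "ab" => no
Total occurrences: 1

1


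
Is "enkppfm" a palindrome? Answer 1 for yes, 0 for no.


Input: enkppfm
Reversed: mfppkne
  Compare pos 0 ('e') with pos 6 ('m'): MISMATCH
  Compare pos 1 ('n') with pos 5 ('f'): MISMATCH
  Compare pos 2 ('k') with pos 4 ('p'): MISMATCH
Result: not a palindrome

0


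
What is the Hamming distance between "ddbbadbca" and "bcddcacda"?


Comparing "ddbbadbca" and "bcddcacda" position by position:
  Position 0: 'd' vs 'b' => differ
  Position 1: 'd' vs 'c' => differ
  Position 2: 'b' vs 'd' => differ
  Position 3: 'b' vs 'd' => differ
  Position 4: 'a' vs 'c' => differ
  Position 5: 'd' vs 'a' => differ
  Position 6: 'b' vs 'c' => differ
  Position 7: 'c' vs 'd' => differ
  Position 8: 'a' vs 'a' => same
Total differences (Hamming distance): 8

8


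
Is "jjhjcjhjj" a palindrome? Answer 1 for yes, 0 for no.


Input: jjhjcjhjj
Reversed: jjhjcjhjj
  Compare pos 0 ('j') with pos 8 ('j'): match
  Compare pos 1 ('j') with pos 7 ('j'): match
  Compare pos 2 ('h') with pos 6 ('h'): match
  Compare pos 3 ('j') with pos 5 ('j'): match
Result: palindrome

1


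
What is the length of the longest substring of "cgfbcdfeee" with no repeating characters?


Input: "cgfbcdfeee"
Sliding window (track last position of each char):
  Position 0 ('c'): window [0,0] length 1 -- new best
  Position 1 ('g'): window [0,1] length 2 -- new best
  Position 2 ('f'): window [0,2] length 3 -- new best
  Position 3 ('b'): window [0,3] length 4 -- new best
  Position 4 ('c'): repeat (last at 0), move window start to 1
  Position 4 ('c'): window [1,4] length 4
  Position 5 ('d'): window [1,5] length 5 -- new best
  Position 6 ('f'): repeat (last at 2), move window start to 3
  Position 6 ('f'): window [3,6] length 4
  Position 7 ('e'): window [3,7] length 5
  Position 8 ('e'): repeat (last at 7), move window start to 8
  Position 8 ('e'): window [8,8] length 1
  Position 9 ('e'): repeat (last at 8), move window start to 9
  Position 9 ('e'): window [9,9] length 1
Longest substring with no repeats: "gfbcd" with length 5

5


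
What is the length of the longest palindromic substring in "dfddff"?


Input: "dfddff"
Checking substrings for palindromes:
  [1:5] "fddf" (len 4) => palindrome
  [0:3] "dfd" (len 3) => palindrome
  [2:4] "dd" (len 2) => palindrome
  [4:6] "ff" (len 2) => palindrome
Longest palindromic substring: "fddf" with length 4

4


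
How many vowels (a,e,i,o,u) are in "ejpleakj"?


Input: ejpleakj
Checking each character:
  'e' at position 0: vowel (running total: 1)
  'j' at position 1: consonant
  'p' at position 2: consonant
  'l' at position 3: consonant
  'e' at position 4: vowel (running total: 2)
  'a' at position 5: vowel (running total: 3)
  'k' at position 6: consonant
  'j' at position 7: consonant
Total vowels: 3

3


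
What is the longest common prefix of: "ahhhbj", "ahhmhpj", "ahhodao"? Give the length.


Words: ahhhbj, ahhmhpj, ahhodao
  Position 0: all 'a' => match
  Position 1: all 'h' => match
  Position 2: all 'h' => match
  Position 3: ('h', 'm', 'o') => mismatch, stop
LCP = "ahh" (length 3)

3


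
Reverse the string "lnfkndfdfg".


Input: lnfkndfdfg
Reading characters right to left:
  Position 9: 'g'
  Position 8: 'f'
  Position 7: 'd'
  Position 6: 'f'
  Position 5: 'd'
  Position 4: 'n'
  Position 3: 'k'
  Position 2: 'f'
  Position 1: 'n'
  Position 0: 'l'
Reversed: gfdfdnkfnl

gfdfdnkfnl


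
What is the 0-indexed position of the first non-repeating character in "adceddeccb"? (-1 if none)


Input: adceddeccb
Character frequencies:
  'a': 1
  'b': 1
  'c': 3
  'd': 3
  'e': 2
Scanning left to right for freq == 1:
  Position 0 ('a'): unique! => answer = 0

0


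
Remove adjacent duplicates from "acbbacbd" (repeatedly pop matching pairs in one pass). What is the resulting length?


Input: acbbacbd
Stack-based adjacent duplicate removal:
  Read 'a': push. Stack: a
  Read 'c': push. Stack: ac
  Read 'b': push. Stack: acb
  Read 'b': matches stack top 'b' => pop. Stack: ac
  Read 'a': push. Stack: aca
  Read 'c': push. Stack: acac
  Read 'b': push. Stack: acacb
  Read 'd': push. Stack: acacbd
Final stack: "acacbd" (length 6)

6


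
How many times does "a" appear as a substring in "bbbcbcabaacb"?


Searching for "a" in "bbbcbcabaacb"
Scanning each position:
  Position 0: "b" => no
  Position 1: "b" => no
  Position 2: "b" => no
  Position 3: "c" => no
  Position 4: "b" => no
  Position 5: "c" => no
  Position 6: "a" => MATCH
  Position 7: "b" => no
  Position 8: "a" => MATCH
  Position 9: "a" => MATCH
  Position 10: "c" => no
  Position 11: "b" => no
Total occurrences: 3

3


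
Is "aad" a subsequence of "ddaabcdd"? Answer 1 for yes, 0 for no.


Check if "aad" is a subsequence of "ddaabcdd"
Greedy scan:
  Position 0 ('d'): no match needed
  Position 1 ('d'): no match needed
  Position 2 ('a'): matches sub[0] = 'a'
  Position 3 ('a'): matches sub[1] = 'a'
  Position 4 ('b'): no match needed
  Position 5 ('c'): no match needed
  Position 6 ('d'): matches sub[2] = 'd'
  Position 7 ('d'): no match needed
All 3 characters matched => is a subsequence

1


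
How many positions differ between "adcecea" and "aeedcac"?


Comparing "adcecea" and "aeedcac" position by position:
  Position 0: 'a' vs 'a' => same
  Position 1: 'd' vs 'e' => DIFFER
  Position 2: 'c' vs 'e' => DIFFER
  Position 3: 'e' vs 'd' => DIFFER
  Position 4: 'c' vs 'c' => same
  Position 5: 'e' vs 'a' => DIFFER
  Position 6: 'a' vs 'c' => DIFFER
Positions that differ: 5

5


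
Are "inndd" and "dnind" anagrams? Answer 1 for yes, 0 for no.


Strings: "inndd", "dnind"
Sorted first:  ddinn
Sorted second: ddinn
Sorted forms match => anagrams

1


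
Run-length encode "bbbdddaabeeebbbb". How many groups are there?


Input: bbbdddaabeeebbbb
Scanning for consecutive runs:
  Group 1: 'b' x 3 (positions 0-2)
  Group 2: 'd' x 3 (positions 3-5)
  Group 3: 'a' x 2 (positions 6-7)
  Group 4: 'b' x 1 (positions 8-8)
  Group 5: 'e' x 3 (positions 9-11)
  Group 6: 'b' x 4 (positions 12-15)
Total groups: 6

6


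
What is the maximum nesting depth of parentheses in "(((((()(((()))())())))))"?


Input: "(((((()(((()))())())))))"
Tracking depth:
  Position 0 '(': depth becomes 1
  Position 1 '(': depth becomes 2
  Position 2 '(': depth becomes 3
  Position 3 '(': depth becomes 4
  Position 4 '(': depth becomes 5
  Position 5 '(': depth becomes 6
  Position 6 ')': depth becomes 5
  Position 7 '(': depth becomes 6
  Position 8 '(': depth becomes 7
  Position 9 '(': depth becomes 8
  Position 10 '(': depth becomes 9
  Position 11 ')': depth becomes 8
  Position 12 ')': depth becomes 7
  Position 13 ')': depth becomes 6
  Position 14 '(': depth becomes 7
  Position 15 ')': depth becomes 6
  Position 16 ')': depth becomes 5
  Position 17 '(': depth becomes 6
  Position 18 ')': depth becomes 5
  Position 19 ')': depth becomes 4
  Position 20 ')': depth becomes 3
  Position 21 ')': depth becomes 2
  Position 22 ')': depth becomes 1
  Position 23 ')': depth becomes 0
Maximum depth reached: 9

9


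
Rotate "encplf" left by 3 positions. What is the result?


Input: "encplf", rotate left by 3
First 3 characters: "enc"
Remaining characters: "plf"
Concatenate remaining + first: "plf" + "enc" = "plfenc"

plfenc


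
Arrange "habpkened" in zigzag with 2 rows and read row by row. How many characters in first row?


Zigzag "habpkened" into 2 rows:
Placing characters:
  'h' => row 0
  'a' => row 1
  'b' => row 0
  'p' => row 1
  'k' => row 0
  'e' => row 1
  'n' => row 0
  'e' => row 1
  'd' => row 0
Rows:
  Row 0: "hbknd"
  Row 1: "apee"
First row length: 5

5


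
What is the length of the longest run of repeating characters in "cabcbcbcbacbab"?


Input: "cabcbcbcbacbab"
Scanning for longest run:
  Position 1 ('a'): new char, reset run to 1
  Position 2 ('b'): new char, reset run to 1
  Position 3 ('c'): new char, reset run to 1
  Position 4 ('b'): new char, reset run to 1
  Position 5 ('c'): new char, reset run to 1
  Position 6 ('b'): new char, reset run to 1
  Position 7 ('c'): new char, reset run to 1
  Position 8 ('b'): new char, reset run to 1
  Position 9 ('a'): new char, reset run to 1
  Position 10 ('c'): new char, reset run to 1
  Position 11 ('b'): new char, reset run to 1
  Position 12 ('a'): new char, reset run to 1
  Position 13 ('b'): new char, reset run to 1
Longest run: 'c' with length 1

1


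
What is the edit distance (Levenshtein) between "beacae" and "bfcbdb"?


Computing edit distance: "beacae" -> "bfcbdb"
DP table:
           b    f    c    b    d    b
      0    1    2    3    4    5    6
  b   1    0    1    2    3    4    5
  e   2    1    1    2    3    4    5
  a   3    2    2    2    3    4    5
  c   4    3    3    2    3    4    5
  a   5    4    4    3    3    4    5
  e   6    5    5    4    4    4    5
Edit distance = dp[6][6] = 5

5


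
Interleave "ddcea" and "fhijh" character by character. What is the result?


Interleaving "ddcea" and "fhijh":
  Position 0: 'd' from first, 'f' from second => "df"
  Position 1: 'd' from first, 'h' from second => "dh"
  Position 2: 'c' from first, 'i' from second => "ci"
  Position 3: 'e' from first, 'j' from second => "ej"
  Position 4: 'a' from first, 'h' from second => "ah"
Result: dfdhciejah

dfdhciejah


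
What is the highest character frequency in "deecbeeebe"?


Input: deecbeeebe
Character counts:
  'b': 2
  'c': 1
  'd': 1
  'e': 6
Maximum frequency: 6

6


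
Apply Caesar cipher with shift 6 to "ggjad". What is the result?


Caesar cipher: shift "ggjad" by 6
  'g' (pos 6) + 6 = pos 12 = 'm'
  'g' (pos 6) + 6 = pos 12 = 'm'
  'j' (pos 9) + 6 = pos 15 = 'p'
  'a' (pos 0) + 6 = pos 6 = 'g'
  'd' (pos 3) + 6 = pos 9 = 'j'
Result: mmpgj

mmpgj


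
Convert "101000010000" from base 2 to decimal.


Input: "101000010000" in base 2
Positional expansion:
  Digit '1' (value 1) x 2^11 = 2048
  Digit '0' (value 0) x 2^10 = 0
  Digit '1' (value 1) x 2^9 = 512
  Digit '0' (value 0) x 2^8 = 0
  Digit '0' (value 0) x 2^7 = 0
  Digit '0' (value 0) x 2^6 = 0
  Digit '0' (value 0) x 2^5 = 0
  Digit '1' (value 1) x 2^4 = 16
  Digit '0' (value 0) x 2^3 = 0
  Digit '0' (value 0) x 2^2 = 0
  Digit '0' (value 0) x 2^1 = 0
  Digit '0' (value 0) x 2^0 = 0
Sum = 2576

2576


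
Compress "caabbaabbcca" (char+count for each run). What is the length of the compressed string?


Input: caabbaabbcca
Runs:
  'c' x 1 => "c1"
  'a' x 2 => "a2"
  'b' x 2 => "b2"
  'a' x 2 => "a2"
  'b' x 2 => "b2"
  'c' x 2 => "c2"
  'a' x 1 => "a1"
Compressed: "c1a2b2a2b2c2a1"
Compressed length: 14

14


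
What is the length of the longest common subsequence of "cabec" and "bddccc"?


LCS of "cabec" and "bddccc"
DP table:
           b    d    d    c    c    c
      0    0    0    0    0    0    0
  c   0    0    0    0    1    1    1
  a   0    0    0    0    1    1    1
  b   0    1    1    1    1    1    1
  e   0    1    1    1    1    1    1
  c   0    1    1    1    2    2    2
LCS length = dp[5][6] = 2

2


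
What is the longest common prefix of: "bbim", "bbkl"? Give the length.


Words: bbim, bbkl
  Position 0: all 'b' => match
  Position 1: all 'b' => match
  Position 2: ('i', 'k') => mismatch, stop
LCP = "bb" (length 2)

2


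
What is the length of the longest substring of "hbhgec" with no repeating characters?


Input: "hbhgec"
Sliding window (track last position of each char):
  Position 0 ('h'): window [0,0] length 1 -- new best
  Position 1 ('b'): window [0,1] length 2 -- new best
  Position 2 ('h'): repeat (last at 0), move window start to 1
  Position 2 ('h'): window [1,2] length 2
  Position 3 ('g'): window [1,3] length 3 -- new best
  Position 4 ('e'): window [1,4] length 4 -- new best
  Position 5 ('c'): window [1,5] length 5 -- new best
Longest substring with no repeats: "bhgec" with length 5

5


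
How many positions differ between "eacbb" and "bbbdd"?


Comparing "eacbb" and "bbbdd" position by position:
  Position 0: 'e' vs 'b' => DIFFER
  Position 1: 'a' vs 'b' => DIFFER
  Position 2: 'c' vs 'b' => DIFFER
  Position 3: 'b' vs 'd' => DIFFER
  Position 4: 'b' vs 'd' => DIFFER
Positions that differ: 5

5


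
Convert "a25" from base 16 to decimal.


Input: "a25" in base 16
Positional expansion:
  Digit 'a' (value 10) x 16^2 = 2560
  Digit '2' (value 2) x 16^1 = 32
  Digit '5' (value 5) x 16^0 = 5
Sum = 2597

2597


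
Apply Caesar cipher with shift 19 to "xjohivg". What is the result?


Caesar cipher: shift "xjohivg" by 19
  'x' (pos 23) + 19 = pos 16 = 'q'
  'j' (pos 9) + 19 = pos 2 = 'c'
  'o' (pos 14) + 19 = pos 7 = 'h'
  'h' (pos 7) + 19 = pos 0 = 'a'
  'i' (pos 8) + 19 = pos 1 = 'b'
  'v' (pos 21) + 19 = pos 14 = 'o'
  'g' (pos 6) + 19 = pos 25 = 'z'
Result: qchaboz

qchaboz


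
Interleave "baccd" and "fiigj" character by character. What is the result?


Interleaving "baccd" and "fiigj":
  Position 0: 'b' from first, 'f' from second => "bf"
  Position 1: 'a' from first, 'i' from second => "ai"
  Position 2: 'c' from first, 'i' from second => "ci"
  Position 3: 'c' from first, 'g' from second => "cg"
  Position 4: 'd' from first, 'j' from second => "dj"
Result: bfaicicgdj

bfaicicgdj


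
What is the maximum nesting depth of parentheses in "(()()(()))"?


Input: "(()()(()))"
Tracking depth:
  Position 0 '(': depth becomes 1
  Position 1 '(': depth becomes 2
  Position 2 ')': depth becomes 1
  Position 3 '(': depth becomes 2
  Position 4 ')': depth becomes 1
  Position 5 '(': depth becomes 2
  Position 6 '(': depth becomes 3
  Position 7 ')': depth becomes 2
  Position 8 ')': depth becomes 1
  Position 9 ')': depth becomes 0
Maximum depth reached: 3

3


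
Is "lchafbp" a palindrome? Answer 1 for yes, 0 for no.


Input: lchafbp
Reversed: pbfahcl
  Compare pos 0 ('l') with pos 6 ('p'): MISMATCH
  Compare pos 1 ('c') with pos 5 ('b'): MISMATCH
  Compare pos 2 ('h') with pos 4 ('f'): MISMATCH
Result: not a palindrome

0


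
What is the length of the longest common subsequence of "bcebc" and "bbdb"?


LCS of "bcebc" and "bbdb"
DP table:
           b    b    d    b
      0    0    0    0    0
  b   0    1    1    1    1
  c   0    1    1    1    1
  e   0    1    1    1    1
  b   0    1    2    2    2
  c   0    1    2    2    2
LCS length = dp[5][4] = 2

2


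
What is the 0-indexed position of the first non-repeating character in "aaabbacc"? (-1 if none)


Input: aaabbacc
Character frequencies:
  'a': 4
  'b': 2
  'c': 2
Scanning left to right for freq == 1:
  Position 0 ('a'): freq=4, skip
  Position 1 ('a'): freq=4, skip
  Position 2 ('a'): freq=4, skip
  Position 3 ('b'): freq=2, skip
  Position 4 ('b'): freq=2, skip
  Position 5 ('a'): freq=4, skip
  Position 6 ('c'): freq=2, skip
  Position 7 ('c'): freq=2, skip
  No unique character found => answer = -1

-1


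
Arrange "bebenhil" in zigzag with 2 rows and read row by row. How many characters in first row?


Zigzag "bebenhil" into 2 rows:
Placing characters:
  'b' => row 0
  'e' => row 1
  'b' => row 0
  'e' => row 1
  'n' => row 0
  'h' => row 1
  'i' => row 0
  'l' => row 1
Rows:
  Row 0: "bbni"
  Row 1: "eehl"
First row length: 4

4


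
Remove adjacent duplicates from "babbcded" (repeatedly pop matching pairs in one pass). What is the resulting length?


Input: babbcded
Stack-based adjacent duplicate removal:
  Read 'b': push. Stack: b
  Read 'a': push. Stack: ba
  Read 'b': push. Stack: bab
  Read 'b': matches stack top 'b' => pop. Stack: ba
  Read 'c': push. Stack: bac
  Read 'd': push. Stack: bacd
  Read 'e': push. Stack: bacde
  Read 'd': push. Stack: bacded
Final stack: "bacded" (length 6)

6


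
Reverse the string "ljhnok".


Input: ljhnok
Reading characters right to left:
  Position 5: 'k'
  Position 4: 'o'
  Position 3: 'n'
  Position 2: 'h'
  Position 1: 'j'
  Position 0: 'l'
Reversed: konhjl

konhjl


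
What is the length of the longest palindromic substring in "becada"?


Input: "becada"
Checking substrings for palindromes:
  [3:6] "ada" (len 3) => palindrome
Longest palindromic substring: "ada" with length 3

3


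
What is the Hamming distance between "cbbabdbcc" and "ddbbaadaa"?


Comparing "cbbabdbcc" and "ddbbaadaa" position by position:
  Position 0: 'c' vs 'd' => differ
  Position 1: 'b' vs 'd' => differ
  Position 2: 'b' vs 'b' => same
  Position 3: 'a' vs 'b' => differ
  Position 4: 'b' vs 'a' => differ
  Position 5: 'd' vs 'a' => differ
  Position 6: 'b' vs 'd' => differ
  Position 7: 'c' vs 'a' => differ
  Position 8: 'c' vs 'a' => differ
Total differences (Hamming distance): 8

8


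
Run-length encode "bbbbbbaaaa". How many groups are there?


Input: bbbbbbaaaa
Scanning for consecutive runs:
  Group 1: 'b' x 6 (positions 0-5)
  Group 2: 'a' x 4 (positions 6-9)
Total groups: 2

2


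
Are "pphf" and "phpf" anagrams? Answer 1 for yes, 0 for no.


Strings: "pphf", "phpf"
Sorted first:  fhpp
Sorted second: fhpp
Sorted forms match => anagrams

1


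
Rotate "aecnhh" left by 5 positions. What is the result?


Input: "aecnhh", rotate left by 5
First 5 characters: "aecnh"
Remaining characters: "h"
Concatenate remaining + first: "h" + "aecnh" = "haecnh"

haecnh


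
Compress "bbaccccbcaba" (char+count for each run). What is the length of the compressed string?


Input: bbaccccbcaba
Runs:
  'b' x 2 => "b2"
  'a' x 1 => "a1"
  'c' x 4 => "c4"
  'b' x 1 => "b1"
  'c' x 1 => "c1"
  'a' x 1 => "a1"
  'b' x 1 => "b1"
  'a' x 1 => "a1"
Compressed: "b2a1c4b1c1a1b1a1"
Compressed length: 16

16


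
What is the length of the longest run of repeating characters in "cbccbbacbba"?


Input: "cbccbbacbba"
Scanning for longest run:
  Position 1 ('b'): new char, reset run to 1
  Position 2 ('c'): new char, reset run to 1
  Position 3 ('c'): continues run of 'c', length=2
  Position 4 ('b'): new char, reset run to 1
  Position 5 ('b'): continues run of 'b', length=2
  Position 6 ('a'): new char, reset run to 1
  Position 7 ('c'): new char, reset run to 1
  Position 8 ('b'): new char, reset run to 1
  Position 9 ('b'): continues run of 'b', length=2
  Position 10 ('a'): new char, reset run to 1
Longest run: 'c' with length 2

2


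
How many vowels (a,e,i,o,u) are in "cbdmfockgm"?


Input: cbdmfockgm
Checking each character:
  'c' at position 0: consonant
  'b' at position 1: consonant
  'd' at position 2: consonant
  'm' at position 3: consonant
  'f' at position 4: consonant
  'o' at position 5: vowel (running total: 1)
  'c' at position 6: consonant
  'k' at position 7: consonant
  'g' at position 8: consonant
  'm' at position 9: consonant
Total vowels: 1

1


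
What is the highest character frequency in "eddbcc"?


Input: eddbcc
Character counts:
  'b': 1
  'c': 2
  'd': 2
  'e': 1
Maximum frequency: 2

2


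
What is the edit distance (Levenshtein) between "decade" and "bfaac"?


Computing edit distance: "decade" -> "bfaac"
DP table:
           b    f    a    a    c
      0    1    2    3    4    5
  d   1    1    2    3    4    5
  e   2    2    2    3    4    5
  c   3    3    3    3    4    4
  a   4    4    4    3    3    4
  d   5    5    5    4    4    4
  e   6    6    6    5    5    5
Edit distance = dp[6][5] = 5

5


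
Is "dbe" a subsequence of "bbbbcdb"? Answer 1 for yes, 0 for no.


Check if "dbe" is a subsequence of "bbbbcdb"
Greedy scan:
  Position 0 ('b'): no match needed
  Position 1 ('b'): no match needed
  Position 2 ('b'): no match needed
  Position 3 ('b'): no match needed
  Position 4 ('c'): no match needed
  Position 5 ('d'): matches sub[0] = 'd'
  Position 6 ('b'): matches sub[1] = 'b'
Only matched 2/3 characters => not a subsequence

0


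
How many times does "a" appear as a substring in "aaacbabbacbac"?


Searching for "a" in "aaacbabbacbac"
Scanning each position:
  Position 0: "a" => MATCH
  Position 1: "a" => MATCH
  Position 2: "a" => MATCH
  Position 3: "c" => no
  Position 4: "b" => no
  Position 5: "a" => MATCH
  Position 6: "b" => no
  Position 7: "b" => no
  Position 8: "a" => MATCH
  Position 9: "c" => no
  Position 10: "b" => no
  Position 11: "a" => MATCH
  Position 12: "c" => no
Total occurrences: 6

6


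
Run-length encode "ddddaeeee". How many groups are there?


Input: ddddaeeee
Scanning for consecutive runs:
  Group 1: 'd' x 4 (positions 0-3)
  Group 2: 'a' x 1 (positions 4-4)
  Group 3: 'e' x 4 (positions 5-8)
Total groups: 3

3


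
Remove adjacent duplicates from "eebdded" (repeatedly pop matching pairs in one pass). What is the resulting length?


Input: eebdded
Stack-based adjacent duplicate removal:
  Read 'e': push. Stack: e
  Read 'e': matches stack top 'e' => pop. Stack: (empty)
  Read 'b': push. Stack: b
  Read 'd': push. Stack: bd
  Read 'd': matches stack top 'd' => pop. Stack: b
  Read 'e': push. Stack: be
  Read 'd': push. Stack: bed
Final stack: "bed" (length 3)

3


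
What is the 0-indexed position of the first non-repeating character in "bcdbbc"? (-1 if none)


Input: bcdbbc
Character frequencies:
  'b': 3
  'c': 2
  'd': 1
Scanning left to right for freq == 1:
  Position 0 ('b'): freq=3, skip
  Position 1 ('c'): freq=2, skip
  Position 2 ('d'): unique! => answer = 2

2


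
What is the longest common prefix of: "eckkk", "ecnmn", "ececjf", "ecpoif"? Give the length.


Words: eckkk, ecnmn, ececjf, ecpoif
  Position 0: all 'e' => match
  Position 1: all 'c' => match
  Position 2: ('k', 'n', 'e', 'p') => mismatch, stop
LCP = "ec" (length 2)

2


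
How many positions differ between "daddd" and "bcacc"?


Comparing "daddd" and "bcacc" position by position:
  Position 0: 'd' vs 'b' => DIFFER
  Position 1: 'a' vs 'c' => DIFFER
  Position 2: 'd' vs 'a' => DIFFER
  Position 3: 'd' vs 'c' => DIFFER
  Position 4: 'd' vs 'c' => DIFFER
Positions that differ: 5

5


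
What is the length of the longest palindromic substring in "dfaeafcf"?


Input: "dfaeafcf"
Checking substrings for palindromes:
  [1:6] "faeaf" (len 5) => palindrome
  [2:5] "aea" (len 3) => palindrome
  [5:8] "fcf" (len 3) => palindrome
Longest palindromic substring: "faeaf" with length 5

5


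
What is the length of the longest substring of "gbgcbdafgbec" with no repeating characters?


Input: "gbgcbdafgbec"
Sliding window (track last position of each char):
  Position 0 ('g'): window [0,0] length 1 -- new best
  Position 1 ('b'): window [0,1] length 2 -- new best
  Position 2 ('g'): repeat (last at 0), move window start to 1
  Position 2 ('g'): window [1,2] length 2
  Position 3 ('c'): window [1,3] length 3 -- new best
  Position 4 ('b'): repeat (last at 1), move window start to 2
  Position 4 ('b'): window [2,4] length 3
  Position 5 ('d'): window [2,5] length 4 -- new best
  Position 6 ('a'): window [2,6] length 5 -- new best
  Position 7 ('f'): window [2,7] length 6 -- new best
  Position 8 ('g'): repeat (last at 2), move window start to 3
  Position 8 ('g'): window [3,8] length 6
  Position 9 ('b'): repeat (last at 4), move window start to 5
  Position 9 ('b'): window [5,9] length 5
  Position 10 ('e'): window [5,10] length 6
  Position 11 ('c'): window [5,11] length 7 -- new best
Longest substring with no repeats: "dafgbec" with length 7

7


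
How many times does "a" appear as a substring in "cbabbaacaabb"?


Searching for "a" in "cbabbaacaabb"
Scanning each position:
  Position 0: "c" => no
  Position 1: "b" => no
  Position 2: "a" => MATCH
  Position 3: "b" => no
  Position 4: "b" => no
  Position 5: "a" => MATCH
  Position 6: "a" => MATCH
  Position 7: "c" => no
  Position 8: "a" => MATCH
  Position 9: "a" => MATCH
  Position 10: "b" => no
  Position 11: "b" => no
Total occurrences: 5

5


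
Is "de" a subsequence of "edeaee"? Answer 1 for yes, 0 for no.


Check if "de" is a subsequence of "edeaee"
Greedy scan:
  Position 0 ('e'): no match needed
  Position 1 ('d'): matches sub[0] = 'd'
  Position 2 ('e'): matches sub[1] = 'e'
  Position 3 ('a'): no match needed
  Position 4 ('e'): no match needed
  Position 5 ('e'): no match needed
All 2 characters matched => is a subsequence

1


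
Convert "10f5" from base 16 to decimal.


Input: "10f5" in base 16
Positional expansion:
  Digit '1' (value 1) x 16^3 = 4096
  Digit '0' (value 0) x 16^2 = 0
  Digit 'f' (value 15) x 16^1 = 240
  Digit '5' (value 5) x 16^0 = 5
Sum = 4341

4341


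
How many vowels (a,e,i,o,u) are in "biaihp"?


Input: biaihp
Checking each character:
  'b' at position 0: consonant
  'i' at position 1: vowel (running total: 1)
  'a' at position 2: vowel (running total: 2)
  'i' at position 3: vowel (running total: 3)
  'h' at position 4: consonant
  'p' at position 5: consonant
Total vowels: 3

3


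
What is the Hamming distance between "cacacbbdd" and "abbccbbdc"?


Comparing "cacacbbdd" and "abbccbbdc" position by position:
  Position 0: 'c' vs 'a' => differ
  Position 1: 'a' vs 'b' => differ
  Position 2: 'c' vs 'b' => differ
  Position 3: 'a' vs 'c' => differ
  Position 4: 'c' vs 'c' => same
  Position 5: 'b' vs 'b' => same
  Position 6: 'b' vs 'b' => same
  Position 7: 'd' vs 'd' => same
  Position 8: 'd' vs 'c' => differ
Total differences (Hamming distance): 5

5


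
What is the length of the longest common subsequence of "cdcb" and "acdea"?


LCS of "cdcb" and "acdea"
DP table:
           a    c    d    e    a
      0    0    0    0    0    0
  c   0    0    1    1    1    1
  d   0    0    1    2    2    2
  c   0    0    1    2    2    2
  b   0    0    1    2    2    2
LCS length = dp[4][5] = 2

2


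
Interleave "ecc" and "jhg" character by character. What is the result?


Interleaving "ecc" and "jhg":
  Position 0: 'e' from first, 'j' from second => "ej"
  Position 1: 'c' from first, 'h' from second => "ch"
  Position 2: 'c' from first, 'g' from second => "cg"
Result: ejchcg

ejchcg


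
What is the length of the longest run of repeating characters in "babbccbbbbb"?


Input: "babbccbbbbb"
Scanning for longest run:
  Position 1 ('a'): new char, reset run to 1
  Position 2 ('b'): new char, reset run to 1
  Position 3 ('b'): continues run of 'b', length=2
  Position 4 ('c'): new char, reset run to 1
  Position 5 ('c'): continues run of 'c', length=2
  Position 6 ('b'): new char, reset run to 1
  Position 7 ('b'): continues run of 'b', length=2
  Position 8 ('b'): continues run of 'b', length=3
  Position 9 ('b'): continues run of 'b', length=4
  Position 10 ('b'): continues run of 'b', length=5
Longest run: 'b' with length 5

5


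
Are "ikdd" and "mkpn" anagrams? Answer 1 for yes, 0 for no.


Strings: "ikdd", "mkpn"
Sorted first:  ddik
Sorted second: kmnp
Differ at position 0: 'd' vs 'k' => not anagrams

0


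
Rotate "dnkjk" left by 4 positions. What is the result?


Input: "dnkjk", rotate left by 4
First 4 characters: "dnkj"
Remaining characters: "k"
Concatenate remaining + first: "k" + "dnkj" = "kdnkj"

kdnkj


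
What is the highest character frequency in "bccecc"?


Input: bccecc
Character counts:
  'b': 1
  'c': 4
  'e': 1
Maximum frequency: 4

4


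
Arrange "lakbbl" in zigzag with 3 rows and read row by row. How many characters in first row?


Zigzag "lakbbl" into 3 rows:
Placing characters:
  'l' => row 0
  'a' => row 1
  'k' => row 2
  'b' => row 1
  'b' => row 0
  'l' => row 1
Rows:
  Row 0: "lb"
  Row 1: "abl"
  Row 2: "k"
First row length: 2

2


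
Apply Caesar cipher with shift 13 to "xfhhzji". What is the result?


Caesar cipher: shift "xfhhzji" by 13
  'x' (pos 23) + 13 = pos 10 = 'k'
  'f' (pos 5) + 13 = pos 18 = 's'
  'h' (pos 7) + 13 = pos 20 = 'u'
  'h' (pos 7) + 13 = pos 20 = 'u'
  'z' (pos 25) + 13 = pos 12 = 'm'
  'j' (pos 9) + 13 = pos 22 = 'w'
  'i' (pos 8) + 13 = pos 21 = 'v'
Result: ksuumwv

ksuumwv


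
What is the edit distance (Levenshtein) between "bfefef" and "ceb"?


Computing edit distance: "bfefef" -> "ceb"
DP table:
           c    e    b
      0    1    2    3
  b   1    1    2    2
  f   2    2    2    3
  e   3    3    2    3
  f   4    4    3    3
  e   5    5    4    4
  f   6    6    5    5
Edit distance = dp[6][3] = 5

5


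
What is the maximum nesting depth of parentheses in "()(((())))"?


Input: "()(((())))"
Tracking depth:
  Position 0 '(': depth becomes 1
  Position 1 ')': depth becomes 0
  Position 2 '(': depth becomes 1
  Position 3 '(': depth becomes 2
  Position 4 '(': depth becomes 3
  Position 5 '(': depth becomes 4
  Position 6 ')': depth becomes 3
  Position 7 ')': depth becomes 2
  Position 8 ')': depth becomes 1
  Position 9 ')': depth becomes 0
Maximum depth reached: 4

4


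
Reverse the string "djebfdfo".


Input: djebfdfo
Reading characters right to left:
  Position 7: 'o'
  Position 6: 'f'
  Position 5: 'd'
  Position 4: 'f'
  Position 3: 'b'
  Position 2: 'e'
  Position 1: 'j'
  Position 0: 'd'
Reversed: ofdfbejd

ofdfbejd


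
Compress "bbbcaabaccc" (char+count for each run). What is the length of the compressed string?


Input: bbbcaabaccc
Runs:
  'b' x 3 => "b3"
  'c' x 1 => "c1"
  'a' x 2 => "a2"
  'b' x 1 => "b1"
  'a' x 1 => "a1"
  'c' x 3 => "c3"
Compressed: "b3c1a2b1a1c3"
Compressed length: 12

12


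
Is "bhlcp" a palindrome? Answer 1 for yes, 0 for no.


Input: bhlcp
Reversed: pclhb
  Compare pos 0 ('b') with pos 4 ('p'): MISMATCH
  Compare pos 1 ('h') with pos 3 ('c'): MISMATCH
Result: not a palindrome

0


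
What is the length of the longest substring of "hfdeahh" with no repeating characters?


Input: "hfdeahh"
Sliding window (track last position of each char):
  Position 0 ('h'): window [0,0] length 1 -- new best
  Position 1 ('f'): window [0,1] length 2 -- new best
  Position 2 ('d'): window [0,2] length 3 -- new best
  Position 3 ('e'): window [0,3] length 4 -- new best
  Position 4 ('a'): window [0,4] length 5 -- new best
  Position 5 ('h'): repeat (last at 0), move window start to 1
  Position 5 ('h'): window [1,5] length 5
  Position 6 ('h'): repeat (last at 5), move window start to 6
  Position 6 ('h'): window [6,6] length 1
Longest substring with no repeats: "hfdea" with length 5

5


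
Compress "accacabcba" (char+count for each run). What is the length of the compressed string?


Input: accacabcba
Runs:
  'a' x 1 => "a1"
  'c' x 2 => "c2"
  'a' x 1 => "a1"
  'c' x 1 => "c1"
  'a' x 1 => "a1"
  'b' x 1 => "b1"
  'c' x 1 => "c1"
  'b' x 1 => "b1"
  'a' x 1 => "a1"
Compressed: "a1c2a1c1a1b1c1b1a1"
Compressed length: 18

18
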